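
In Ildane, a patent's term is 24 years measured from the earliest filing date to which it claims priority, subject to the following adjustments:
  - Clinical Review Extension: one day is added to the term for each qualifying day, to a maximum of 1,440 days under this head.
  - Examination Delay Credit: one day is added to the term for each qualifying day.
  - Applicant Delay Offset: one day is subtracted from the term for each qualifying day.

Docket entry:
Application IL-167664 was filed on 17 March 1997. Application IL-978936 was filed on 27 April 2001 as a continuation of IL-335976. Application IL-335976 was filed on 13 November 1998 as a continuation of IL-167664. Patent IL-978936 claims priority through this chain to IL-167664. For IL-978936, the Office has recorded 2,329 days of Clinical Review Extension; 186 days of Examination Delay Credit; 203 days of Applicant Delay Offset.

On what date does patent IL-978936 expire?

February 7, 2025

Earliest priority filing: 17 March 1997.
Base term: 17 March 1997 + 24 years → 17 March 2021.
Clinical Review Extension: 2329 days claimed exceeds the 1440-day cap, so +1440 days → 24 February 2025.
Examination Delay Credit: +186 days → 29 August 2025.
Applicant Delay Offset: −203 days → 7 February 2025.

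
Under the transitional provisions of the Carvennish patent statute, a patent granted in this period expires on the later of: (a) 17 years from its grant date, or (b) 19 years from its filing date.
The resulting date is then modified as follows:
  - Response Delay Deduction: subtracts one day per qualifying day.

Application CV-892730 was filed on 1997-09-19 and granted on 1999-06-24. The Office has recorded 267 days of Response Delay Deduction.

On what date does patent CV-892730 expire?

(a) grant + 17 years → 24 June 2016.
(b) filing + 19 years → 19 September 2016.
Later of the two: 19 September 2016.
Response Delay Deduction: −267 days → 27 December 2015.

December 27, 2015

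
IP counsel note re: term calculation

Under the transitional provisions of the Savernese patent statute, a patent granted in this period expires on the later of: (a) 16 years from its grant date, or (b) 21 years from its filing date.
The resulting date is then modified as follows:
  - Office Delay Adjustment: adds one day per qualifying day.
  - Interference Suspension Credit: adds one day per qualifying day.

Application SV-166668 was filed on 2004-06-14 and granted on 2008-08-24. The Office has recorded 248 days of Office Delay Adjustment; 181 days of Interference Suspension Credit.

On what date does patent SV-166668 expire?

2026-08-17

(a) grant + 16 years → 24 August 2024.
(b) filing + 21 years → 14 June 2025.
Later of the two: 14 June 2025.
Office Delay Adjustment: +248 days → 17 February 2026.
Interference Suspension Credit: +181 days → 17 August 2026.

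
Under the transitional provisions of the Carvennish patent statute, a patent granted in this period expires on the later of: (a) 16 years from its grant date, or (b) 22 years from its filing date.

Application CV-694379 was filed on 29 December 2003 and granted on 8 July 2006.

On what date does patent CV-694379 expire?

(a) grant + 16 years → 8 July 2022.
(b) filing + 22 years → 29 December 2025.
Later of the two: 29 December 2025.

2025-12-29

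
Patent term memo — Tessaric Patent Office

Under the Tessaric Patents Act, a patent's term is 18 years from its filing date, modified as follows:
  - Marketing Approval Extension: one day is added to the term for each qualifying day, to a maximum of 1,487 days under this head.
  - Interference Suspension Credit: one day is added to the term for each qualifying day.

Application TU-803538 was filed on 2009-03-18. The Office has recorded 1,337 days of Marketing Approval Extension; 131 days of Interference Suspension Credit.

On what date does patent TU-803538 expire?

March 25, 2031

Base term: filing date + 18 years → 18 March 2027.
Marketing Approval Extension: 1337 days (within the 1487-day cap) → +1337 days → 14 November 2030.
Interference Suspension Credit: +131 days → 25 March 2031.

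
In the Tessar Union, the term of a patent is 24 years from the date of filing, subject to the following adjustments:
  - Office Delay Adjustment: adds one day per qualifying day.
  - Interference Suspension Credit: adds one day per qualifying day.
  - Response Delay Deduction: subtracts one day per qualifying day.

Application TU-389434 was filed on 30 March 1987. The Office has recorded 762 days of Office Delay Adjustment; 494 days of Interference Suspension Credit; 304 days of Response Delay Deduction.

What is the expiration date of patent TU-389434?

November 6, 2013

Base term: filing date + 24 years → 30 March 2011.
Office Delay Adjustment: +762 days → 30 April 2013.
Interference Suspension Credit: +494 days → 6 September 2014.
Response Delay Deduction: −304 days → 6 November 2013.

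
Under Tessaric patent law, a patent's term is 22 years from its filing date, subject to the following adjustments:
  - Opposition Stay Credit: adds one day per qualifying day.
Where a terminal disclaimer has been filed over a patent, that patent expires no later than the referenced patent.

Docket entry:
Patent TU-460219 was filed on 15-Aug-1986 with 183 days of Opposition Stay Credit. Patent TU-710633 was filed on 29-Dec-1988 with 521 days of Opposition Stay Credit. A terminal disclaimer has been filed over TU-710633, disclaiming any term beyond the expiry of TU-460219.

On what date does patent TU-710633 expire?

February 14, 2009

Natural term of TU-710633:
  Base: filing + 22 years → 29 December 2010.
  Opposition Stay Credit: +521 days → 2 June 2012.
Expiry of referenced patent TU-460219:
  Base: filing + 22 years → 15 August 2008.
  Opposition Stay Credit: +183 days → 14 February 2009.
Terminal disclaimer: TU-710633 expires on the earlier of 2 June 2012 and 14 February 2009.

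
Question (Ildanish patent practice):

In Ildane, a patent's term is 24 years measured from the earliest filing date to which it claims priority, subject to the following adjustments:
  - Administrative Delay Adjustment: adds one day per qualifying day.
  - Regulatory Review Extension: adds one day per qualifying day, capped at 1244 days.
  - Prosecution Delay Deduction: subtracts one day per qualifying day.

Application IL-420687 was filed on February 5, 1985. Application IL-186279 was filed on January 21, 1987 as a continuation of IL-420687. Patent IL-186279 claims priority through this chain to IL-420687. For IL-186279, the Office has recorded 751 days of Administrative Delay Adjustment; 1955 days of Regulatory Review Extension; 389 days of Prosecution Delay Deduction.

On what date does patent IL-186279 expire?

Earliest priority filing: 5 February 1985.
Base term: 5 February 1985 + 24 years → 5 February 2009.
Administrative Delay Adjustment: +751 days → 26 February 2011.
Regulatory Review Extension: 1955 days claimed exceeds the 1244-day cap, so +1244 days → 24 July 2014.
Prosecution Delay Deduction: −389 days → 30 June 2013.

June 30, 2013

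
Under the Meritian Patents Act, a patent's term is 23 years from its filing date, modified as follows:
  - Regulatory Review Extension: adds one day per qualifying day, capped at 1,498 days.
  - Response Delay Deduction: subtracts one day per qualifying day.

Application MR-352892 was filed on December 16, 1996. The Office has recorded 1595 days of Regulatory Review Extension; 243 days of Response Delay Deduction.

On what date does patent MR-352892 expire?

Base term: filing date + 23 years → 16 December 2019.
Regulatory Review Extension: 1595 days claimed exceeds the 1498-day cap, so +1498 days → 22 January 2024.
Response Delay Deduction: −243 days → 24 May 2023.

May 24, 2023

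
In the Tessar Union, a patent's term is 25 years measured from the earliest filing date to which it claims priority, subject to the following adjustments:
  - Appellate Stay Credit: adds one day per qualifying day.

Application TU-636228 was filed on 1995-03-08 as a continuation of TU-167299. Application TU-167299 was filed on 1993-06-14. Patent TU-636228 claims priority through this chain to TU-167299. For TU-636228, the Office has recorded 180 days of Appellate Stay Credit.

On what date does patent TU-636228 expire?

Earliest priority filing: 14 June 1993.
Base term: 14 June 1993 + 25 years → 14 June 2018.
Appellate Stay Credit: +180 days → 11 December 2018.

December 11, 2018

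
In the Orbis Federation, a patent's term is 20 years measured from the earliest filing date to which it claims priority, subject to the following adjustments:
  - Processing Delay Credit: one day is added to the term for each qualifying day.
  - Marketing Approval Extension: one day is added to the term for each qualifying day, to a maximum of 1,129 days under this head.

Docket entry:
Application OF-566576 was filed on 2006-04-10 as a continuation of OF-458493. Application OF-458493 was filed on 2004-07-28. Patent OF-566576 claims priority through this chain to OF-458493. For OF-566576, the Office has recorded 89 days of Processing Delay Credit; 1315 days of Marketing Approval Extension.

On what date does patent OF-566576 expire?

Earliest priority filing: 28 July 2004.
Base term: 28 July 2004 + 20 years → 28 July 2024.
Processing Delay Credit: +89 days → 25 October 2024.
Marketing Approval Extension: 1315 days claimed exceeds the 1129-day cap, so +1129 days → 28 November 2027.

November 28, 2027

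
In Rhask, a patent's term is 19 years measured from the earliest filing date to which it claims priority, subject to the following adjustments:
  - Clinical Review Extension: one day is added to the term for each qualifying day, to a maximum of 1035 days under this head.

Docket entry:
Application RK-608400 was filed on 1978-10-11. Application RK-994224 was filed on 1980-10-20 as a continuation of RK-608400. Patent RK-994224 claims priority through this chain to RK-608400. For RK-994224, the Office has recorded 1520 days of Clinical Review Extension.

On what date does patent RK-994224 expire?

Earliest priority filing: 11 October 1978.
Base term: 11 October 1978 + 19 years → 11 October 1997.
Clinical Review Extension: 1520 days claimed exceeds the 1035-day cap, so +1035 days → 11 August 2000.

August 11, 2000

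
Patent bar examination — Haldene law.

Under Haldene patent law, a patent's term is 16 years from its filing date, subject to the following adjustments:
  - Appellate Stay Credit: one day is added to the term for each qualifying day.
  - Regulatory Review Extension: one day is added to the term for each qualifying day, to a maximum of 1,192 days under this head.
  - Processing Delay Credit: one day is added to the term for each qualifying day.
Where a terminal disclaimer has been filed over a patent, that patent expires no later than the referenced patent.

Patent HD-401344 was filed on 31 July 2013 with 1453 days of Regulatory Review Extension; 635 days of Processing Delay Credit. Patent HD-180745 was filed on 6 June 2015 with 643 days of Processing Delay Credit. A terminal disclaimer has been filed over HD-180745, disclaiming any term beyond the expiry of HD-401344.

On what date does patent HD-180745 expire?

2033-03-10

Natural term of HD-180745:
  Base: filing + 16 years → 6 June 2031.
  Processing Delay Credit: +643 days → 10 March 2033.
Expiry of referenced patent HD-401344:
  Base: filing + 16 years → 31 July 2029.
  Regulatory Review Extension: 1453 days claimed exceeds the 1192-day cap, so +1192 days → 4 November 2032.
  Processing Delay Credit: +635 days → 1 August 2034.
Terminal disclaimer: HD-180745 expires on the earlier of 10 March 2033 and 1 August 2034.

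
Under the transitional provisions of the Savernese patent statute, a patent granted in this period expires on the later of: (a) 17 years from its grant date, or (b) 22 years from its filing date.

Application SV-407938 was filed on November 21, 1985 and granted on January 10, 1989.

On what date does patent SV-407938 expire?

(a) grant + 17 years → 10 January 2006.
(b) filing + 22 years → 21 November 2007.
Later of the two: 21 November 2007.

November 21, 2007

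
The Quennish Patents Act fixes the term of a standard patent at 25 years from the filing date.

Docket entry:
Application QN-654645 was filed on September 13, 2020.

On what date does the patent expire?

Filing date + 25 years → 13 September 2045.

September 13, 2045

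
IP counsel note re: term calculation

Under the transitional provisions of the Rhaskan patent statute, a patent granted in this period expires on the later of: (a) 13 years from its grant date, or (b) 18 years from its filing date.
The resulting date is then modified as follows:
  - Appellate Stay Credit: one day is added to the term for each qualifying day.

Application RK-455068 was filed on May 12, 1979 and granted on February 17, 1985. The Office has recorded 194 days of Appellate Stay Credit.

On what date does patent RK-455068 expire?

August 30, 1998

(a) grant + 13 years → 17 February 1998.
(b) filing + 18 years → 12 May 1997.
Later of the two: 17 February 1998.
Appellate Stay Credit: +194 days → 30 August 1998.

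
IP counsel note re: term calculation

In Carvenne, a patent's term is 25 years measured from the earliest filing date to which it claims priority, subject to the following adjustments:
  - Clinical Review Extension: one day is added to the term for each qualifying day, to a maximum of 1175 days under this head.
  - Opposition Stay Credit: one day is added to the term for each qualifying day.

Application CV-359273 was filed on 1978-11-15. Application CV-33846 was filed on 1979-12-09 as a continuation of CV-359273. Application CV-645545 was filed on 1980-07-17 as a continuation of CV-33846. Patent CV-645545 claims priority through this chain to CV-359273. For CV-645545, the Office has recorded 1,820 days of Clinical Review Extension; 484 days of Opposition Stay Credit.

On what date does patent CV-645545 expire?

May 31, 2008

Earliest priority filing: 15 November 1978.
Base term: 15 November 1978 + 25 years → 15 November 2003.
Clinical Review Extension: 1820 days claimed exceeds the 1175-day cap, so +1175 days → 2 February 2007.
Opposition Stay Credit: +484 days → 31 May 2008.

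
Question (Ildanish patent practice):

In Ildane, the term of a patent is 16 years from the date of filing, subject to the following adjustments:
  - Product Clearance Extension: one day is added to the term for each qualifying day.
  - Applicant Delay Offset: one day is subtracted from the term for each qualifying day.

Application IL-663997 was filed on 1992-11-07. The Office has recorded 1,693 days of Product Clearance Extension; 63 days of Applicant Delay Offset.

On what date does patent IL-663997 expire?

Base term: filing date + 16 years → 7 November 2008.
Product Clearance Extension: +1693 days → 27 June 2013.
Applicant Delay Offset: −63 days → 25 April 2013.

April 25, 2013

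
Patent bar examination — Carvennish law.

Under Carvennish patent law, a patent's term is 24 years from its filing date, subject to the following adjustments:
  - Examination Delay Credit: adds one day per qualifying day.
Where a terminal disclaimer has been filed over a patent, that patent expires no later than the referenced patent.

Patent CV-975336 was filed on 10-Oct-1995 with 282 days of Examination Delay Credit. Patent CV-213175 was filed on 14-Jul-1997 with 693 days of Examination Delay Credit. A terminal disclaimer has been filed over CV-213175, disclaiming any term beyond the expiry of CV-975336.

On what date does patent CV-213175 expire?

July 18, 2020

Natural term of CV-213175:
  Base: filing + 24 years → 14 July 2021.
  Examination Delay Credit: +693 days → 7 June 2023.
Expiry of referenced patent CV-975336:
  Base: filing + 24 years → 10 October 2019.
  Examination Delay Credit: +282 days → 18 July 2020.
Terminal disclaimer: CV-213175 expires on the earlier of 7 June 2023 and 18 July 2020.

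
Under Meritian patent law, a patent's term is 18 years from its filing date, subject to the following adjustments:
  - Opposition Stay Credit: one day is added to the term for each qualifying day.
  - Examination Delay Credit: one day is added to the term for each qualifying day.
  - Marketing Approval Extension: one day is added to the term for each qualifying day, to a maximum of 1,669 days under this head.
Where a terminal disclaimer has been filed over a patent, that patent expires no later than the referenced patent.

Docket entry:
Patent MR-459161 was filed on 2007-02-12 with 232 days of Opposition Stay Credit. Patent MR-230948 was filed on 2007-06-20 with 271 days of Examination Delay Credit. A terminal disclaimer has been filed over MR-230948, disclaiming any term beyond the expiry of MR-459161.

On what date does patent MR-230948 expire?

Natural term of MR-230948:
  Base: filing + 18 years → 20 June 2025.
  Examination Delay Credit: +271 days → 18 March 2026.
Expiry of referenced patent MR-459161:
  Base: filing + 18 years → 12 February 2025.
  Opposition Stay Credit: +232 days → 2 October 2025.
Terminal disclaimer: MR-230948 expires on the earlier of 18 March 2026 and 2 October 2025.

October 2, 2025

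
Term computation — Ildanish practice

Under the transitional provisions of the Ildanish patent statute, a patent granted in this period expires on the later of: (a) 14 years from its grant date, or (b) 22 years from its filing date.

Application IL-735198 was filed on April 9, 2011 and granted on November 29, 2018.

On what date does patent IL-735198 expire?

2033-04-09

(a) grant + 14 years → 29 November 2032.
(b) filing + 22 years → 9 April 2033.
Later of the two: 9 April 2033.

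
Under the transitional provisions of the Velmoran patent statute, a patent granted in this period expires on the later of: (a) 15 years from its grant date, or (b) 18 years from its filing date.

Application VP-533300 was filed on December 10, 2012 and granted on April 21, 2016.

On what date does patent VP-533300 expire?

April 21, 2031

(a) grant + 15 years → 21 April 2031.
(b) filing + 18 years → 10 December 2030.
Later of the two: 21 April 2031.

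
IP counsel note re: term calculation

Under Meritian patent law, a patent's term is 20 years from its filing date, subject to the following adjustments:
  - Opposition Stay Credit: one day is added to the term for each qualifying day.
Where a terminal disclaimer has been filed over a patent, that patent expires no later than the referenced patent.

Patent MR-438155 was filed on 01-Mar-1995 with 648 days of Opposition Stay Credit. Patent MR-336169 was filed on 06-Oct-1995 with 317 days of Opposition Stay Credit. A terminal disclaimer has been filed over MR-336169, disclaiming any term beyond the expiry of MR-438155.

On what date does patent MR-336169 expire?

August 18, 2016

Natural term of MR-336169:
  Base: filing + 20 years → 6 October 2015.
  Opposition Stay Credit: +317 days → 18 August 2016.
Expiry of referenced patent MR-438155:
  Base: filing + 20 years → 1 March 2015.
  Opposition Stay Credit: +648 days → 8 December 2016.
Terminal disclaimer: MR-336169 expires on the earlier of 18 August 2016 and 8 December 2016.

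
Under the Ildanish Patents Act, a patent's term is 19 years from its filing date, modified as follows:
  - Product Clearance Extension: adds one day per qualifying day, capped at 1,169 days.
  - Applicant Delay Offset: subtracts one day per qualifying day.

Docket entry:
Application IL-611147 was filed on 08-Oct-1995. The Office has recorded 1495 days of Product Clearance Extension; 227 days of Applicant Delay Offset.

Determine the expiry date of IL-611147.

Base term: filing date + 19 years → 8 October 2014.
Product Clearance Extension: 1495 days claimed exceeds the 1169-day cap, so +1169 days → 20 December 2017.
Applicant Delay Offset: −227 days → 7 May 2017.

2017-05-07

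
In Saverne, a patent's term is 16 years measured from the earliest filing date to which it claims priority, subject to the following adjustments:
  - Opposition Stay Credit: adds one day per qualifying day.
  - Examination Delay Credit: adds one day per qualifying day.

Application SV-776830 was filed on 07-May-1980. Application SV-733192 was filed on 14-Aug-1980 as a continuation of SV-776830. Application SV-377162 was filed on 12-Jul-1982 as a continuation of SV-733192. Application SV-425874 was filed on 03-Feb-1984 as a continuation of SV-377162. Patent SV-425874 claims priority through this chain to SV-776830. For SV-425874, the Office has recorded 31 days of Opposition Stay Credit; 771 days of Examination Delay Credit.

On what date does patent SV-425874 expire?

1998-07-18

Earliest priority filing: 7 May 1980.
Base term: 7 May 1980 + 16 years → 7 May 1996.
Opposition Stay Credit: +31 days → 7 June 1996.
Examination Delay Credit: +771 days → 18 July 1998.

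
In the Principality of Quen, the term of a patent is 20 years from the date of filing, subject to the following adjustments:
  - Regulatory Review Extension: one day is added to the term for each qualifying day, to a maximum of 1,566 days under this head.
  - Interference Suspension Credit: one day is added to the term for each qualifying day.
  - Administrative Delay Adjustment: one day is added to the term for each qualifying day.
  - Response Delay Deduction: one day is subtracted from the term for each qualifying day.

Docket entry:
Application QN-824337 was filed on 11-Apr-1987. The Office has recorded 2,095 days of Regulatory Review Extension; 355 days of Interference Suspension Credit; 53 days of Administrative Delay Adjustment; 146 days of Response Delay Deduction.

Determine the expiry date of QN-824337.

April 12, 2012

Base term: filing date + 20 years → 11 April 2007.
Regulatory Review Extension: 2095 days claimed exceeds the 1566-day cap, so +1566 days → 25 July 2011.
Interference Suspension Credit: +355 days → 14 July 2012.
Administrative Delay Adjustment: +53 days → 5 September 2012.
Response Delay Deduction: −146 days → 12 April 2012.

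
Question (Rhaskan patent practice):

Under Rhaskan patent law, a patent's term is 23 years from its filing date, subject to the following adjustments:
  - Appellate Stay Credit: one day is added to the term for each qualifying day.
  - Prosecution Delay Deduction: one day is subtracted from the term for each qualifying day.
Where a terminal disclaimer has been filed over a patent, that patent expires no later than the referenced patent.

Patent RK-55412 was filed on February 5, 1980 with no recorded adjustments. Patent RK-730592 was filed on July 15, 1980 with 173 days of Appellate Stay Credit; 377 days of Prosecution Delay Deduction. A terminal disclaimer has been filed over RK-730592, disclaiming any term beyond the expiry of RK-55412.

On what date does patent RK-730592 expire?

Natural term of RK-730592:
  Base: filing + 23 years → 15 July 2003.
  Appellate Stay Credit: +173 days → 4 January 2004.
  Prosecution Delay Deduction: −377 days → 23 December 2002.
Expiry of referenced patent RK-55412:
  Base: filing + 23 years → 5 February 2003.
Terminal disclaimer: RK-730592 expires on the earlier of 23 December 2002 and 5 February 2003.

2002-12-23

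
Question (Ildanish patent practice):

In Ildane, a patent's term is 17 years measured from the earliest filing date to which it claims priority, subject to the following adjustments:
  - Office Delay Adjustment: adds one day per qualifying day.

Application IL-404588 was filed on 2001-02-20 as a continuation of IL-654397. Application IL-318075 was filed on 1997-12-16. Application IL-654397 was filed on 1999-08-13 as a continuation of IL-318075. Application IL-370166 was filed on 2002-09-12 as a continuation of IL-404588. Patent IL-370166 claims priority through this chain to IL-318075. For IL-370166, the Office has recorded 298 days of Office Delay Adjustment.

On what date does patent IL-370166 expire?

Earliest priority filing: 16 December 1997.
Base term: 16 December 1997 + 17 years → 16 December 2014.
Office Delay Adjustment: +298 days → 10 October 2015.

October 10, 2015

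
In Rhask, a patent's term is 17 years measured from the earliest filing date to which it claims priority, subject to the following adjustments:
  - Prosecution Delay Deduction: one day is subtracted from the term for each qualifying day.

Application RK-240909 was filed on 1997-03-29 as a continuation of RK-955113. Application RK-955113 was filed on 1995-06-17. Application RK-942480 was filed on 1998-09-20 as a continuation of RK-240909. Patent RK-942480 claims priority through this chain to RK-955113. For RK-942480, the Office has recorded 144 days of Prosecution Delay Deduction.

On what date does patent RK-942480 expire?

January 25, 2012

Earliest priority filing: 17 June 1995.
Base term: 17 June 1995 + 17 years → 17 June 2012.
Prosecution Delay Deduction: −144 days → 25 January 2012.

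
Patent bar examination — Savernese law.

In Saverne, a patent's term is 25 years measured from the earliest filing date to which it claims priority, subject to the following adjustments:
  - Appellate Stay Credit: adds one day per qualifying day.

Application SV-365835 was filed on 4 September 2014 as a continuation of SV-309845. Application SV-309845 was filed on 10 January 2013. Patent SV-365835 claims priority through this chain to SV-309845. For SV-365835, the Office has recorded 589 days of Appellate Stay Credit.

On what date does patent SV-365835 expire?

August 22, 2039

Earliest priority filing: 10 January 2013.
Base term: 10 January 2013 + 25 years → 10 January 2038.
Appellate Stay Credit: +589 days → 22 August 2039.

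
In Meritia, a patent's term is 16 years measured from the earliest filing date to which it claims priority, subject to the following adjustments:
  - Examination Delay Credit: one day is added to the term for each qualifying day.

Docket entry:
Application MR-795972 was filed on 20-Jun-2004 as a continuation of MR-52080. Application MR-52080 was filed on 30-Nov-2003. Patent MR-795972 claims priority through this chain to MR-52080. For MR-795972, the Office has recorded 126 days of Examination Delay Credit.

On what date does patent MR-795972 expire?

April 4, 2020

Earliest priority filing: 30 November 2003.
Base term: 30 November 2003 + 16 years → 30 November 2019.
Examination Delay Credit: +126 days → 4 April 2020.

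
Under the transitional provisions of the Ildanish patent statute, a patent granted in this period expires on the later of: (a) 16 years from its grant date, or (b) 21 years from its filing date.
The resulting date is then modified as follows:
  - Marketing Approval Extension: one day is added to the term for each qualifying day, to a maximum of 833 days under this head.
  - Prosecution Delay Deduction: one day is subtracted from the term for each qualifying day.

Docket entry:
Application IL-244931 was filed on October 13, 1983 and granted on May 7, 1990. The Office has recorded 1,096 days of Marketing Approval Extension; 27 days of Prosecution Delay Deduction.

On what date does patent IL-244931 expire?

(a) grant + 16 years → 7 May 2006.
(b) filing + 21 years → 13 October 2004.
Later of the two: 7 May 2006.
Marketing Approval Extension: 1096 days claimed exceeds the 833-day cap, so +833 days → 17 August 2008.
Prosecution Delay Deduction: −27 days → 21 July 2008.

July 21, 2008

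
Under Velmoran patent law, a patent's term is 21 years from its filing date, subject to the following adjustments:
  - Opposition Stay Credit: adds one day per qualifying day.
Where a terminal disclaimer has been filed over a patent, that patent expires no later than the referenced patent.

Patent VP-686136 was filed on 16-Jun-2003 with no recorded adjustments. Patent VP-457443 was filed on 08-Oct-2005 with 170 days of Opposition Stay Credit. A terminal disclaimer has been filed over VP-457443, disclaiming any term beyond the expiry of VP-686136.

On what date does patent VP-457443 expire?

Natural term of VP-457443:
  Base: filing + 21 years → 8 October 2026.
  Opposition Stay Credit: +170 days → 27 March 2027.
Expiry of referenced patent VP-686136:
  Base: filing + 21 years → 16 June 2024.
Terminal disclaimer: VP-457443 expires on the earlier of 27 March 2027 and 16 June 2024.

2024-06-16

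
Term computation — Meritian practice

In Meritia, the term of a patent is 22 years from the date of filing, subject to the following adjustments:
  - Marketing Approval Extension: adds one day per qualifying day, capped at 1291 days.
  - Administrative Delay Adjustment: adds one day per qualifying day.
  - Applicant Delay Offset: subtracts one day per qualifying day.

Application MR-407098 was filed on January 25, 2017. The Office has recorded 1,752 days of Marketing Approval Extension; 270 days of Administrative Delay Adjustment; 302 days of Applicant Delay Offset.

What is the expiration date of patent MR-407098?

2042-07-07

Base term: filing date + 22 years → 25 January 2039.
Marketing Approval Extension: 1752 days claimed exceeds the 1291-day cap, so +1291 days → 8 August 2042.
Administrative Delay Adjustment: +270 days → 5 May 2043.
Applicant Delay Offset: −302 days → 7 July 2042.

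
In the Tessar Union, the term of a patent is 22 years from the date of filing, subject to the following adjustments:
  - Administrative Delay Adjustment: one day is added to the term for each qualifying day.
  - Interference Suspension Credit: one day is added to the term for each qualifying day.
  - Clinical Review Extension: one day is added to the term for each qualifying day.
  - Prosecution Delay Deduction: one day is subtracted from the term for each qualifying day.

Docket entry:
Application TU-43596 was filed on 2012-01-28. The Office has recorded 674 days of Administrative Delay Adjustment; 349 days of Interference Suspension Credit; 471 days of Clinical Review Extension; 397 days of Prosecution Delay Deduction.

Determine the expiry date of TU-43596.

January 29, 2037

Base term: filing date + 22 years → 28 January 2034.
Administrative Delay Adjustment: +674 days → 3 December 2035.
Interference Suspension Credit: +349 days → 16 November 2036.
Clinical Review Extension: +471 days → 2 March 2038.
Prosecution Delay Deduction: −397 days → 29 January 2037.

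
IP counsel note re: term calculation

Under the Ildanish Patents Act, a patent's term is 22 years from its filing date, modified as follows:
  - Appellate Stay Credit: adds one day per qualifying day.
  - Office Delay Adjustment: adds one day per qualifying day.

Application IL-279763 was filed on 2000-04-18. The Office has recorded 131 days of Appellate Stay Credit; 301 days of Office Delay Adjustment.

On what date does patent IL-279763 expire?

Base term: filing date + 22 years → 18 April 2022.
Appellate Stay Credit: +131 days → 27 August 2022.
Office Delay Adjustment: +301 days → 24 June 2023.

June 24, 2023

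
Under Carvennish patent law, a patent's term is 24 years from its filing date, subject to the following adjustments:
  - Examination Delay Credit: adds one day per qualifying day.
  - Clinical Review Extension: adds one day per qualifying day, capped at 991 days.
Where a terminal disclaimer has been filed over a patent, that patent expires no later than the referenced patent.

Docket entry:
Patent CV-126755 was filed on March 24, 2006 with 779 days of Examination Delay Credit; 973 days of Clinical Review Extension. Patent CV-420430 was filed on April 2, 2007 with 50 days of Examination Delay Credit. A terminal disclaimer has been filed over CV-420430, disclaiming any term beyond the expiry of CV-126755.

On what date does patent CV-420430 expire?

2031-05-22

Natural term of CV-420430:
  Base: filing + 24 years → 2 April 2031.
  Examination Delay Credit: +50 days → 22 May 2031.
Expiry of referenced patent CV-126755:
  Base: filing + 24 years → 24 March 2030.
  Examination Delay Credit: +779 days → 11 May 2032.
  Clinical Review Extension: 973 days (within the 991-day cap) → +973 days → 9 January 2035.
Terminal disclaimer: CV-420430 expires on the earlier of 22 May 2031 and 9 January 2035.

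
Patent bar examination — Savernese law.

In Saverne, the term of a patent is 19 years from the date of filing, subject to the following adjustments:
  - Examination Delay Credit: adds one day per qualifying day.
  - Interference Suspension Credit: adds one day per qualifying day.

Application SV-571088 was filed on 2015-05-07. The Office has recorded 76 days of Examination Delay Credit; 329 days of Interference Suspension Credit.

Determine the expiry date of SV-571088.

2035-06-16

Base term: filing date + 19 years → 7 May 2034.
Examination Delay Credit: +76 days → 22 July 2034.
Interference Suspension Credit: +329 days → 16 June 2035.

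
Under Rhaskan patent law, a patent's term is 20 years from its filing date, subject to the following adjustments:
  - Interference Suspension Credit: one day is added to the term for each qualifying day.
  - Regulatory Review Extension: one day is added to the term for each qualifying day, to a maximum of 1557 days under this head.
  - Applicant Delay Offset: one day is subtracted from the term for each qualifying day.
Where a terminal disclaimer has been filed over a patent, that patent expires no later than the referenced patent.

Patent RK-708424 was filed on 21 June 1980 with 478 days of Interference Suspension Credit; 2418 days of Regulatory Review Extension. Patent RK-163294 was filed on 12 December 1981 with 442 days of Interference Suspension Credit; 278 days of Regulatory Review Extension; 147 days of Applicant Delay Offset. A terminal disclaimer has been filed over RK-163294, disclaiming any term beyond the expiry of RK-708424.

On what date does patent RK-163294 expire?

Natural term of RK-163294:
  Base: filing + 20 years → 12 December 2001.
  Interference Suspension Credit: +442 days → 27 February 2003.
  Regulatory Review Extension: 278 days (within the 1557-day cap) → +278 days → 2 December 2003.
  Applicant Delay Offset: −147 days → 8 July 2003.
Expiry of referenced patent RK-708424:
  Base: filing + 20 years → 21 June 2000.
  Interference Suspension Credit: +478 days → 12 October 2001.
  Regulatory Review Extension: 2418 days claimed exceeds the 1557-day cap, so +1557 days → 16 January 2006.
Terminal disclaimer: RK-163294 expires on the earlier of 8 July 2003 and 16 January 2006.

July 8, 2003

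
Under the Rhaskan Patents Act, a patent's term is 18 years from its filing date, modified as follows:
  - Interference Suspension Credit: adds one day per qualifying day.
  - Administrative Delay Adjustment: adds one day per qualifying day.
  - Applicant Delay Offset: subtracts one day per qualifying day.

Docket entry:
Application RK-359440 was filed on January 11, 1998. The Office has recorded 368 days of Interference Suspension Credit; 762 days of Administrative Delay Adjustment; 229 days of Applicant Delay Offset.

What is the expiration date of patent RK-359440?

June 30, 2018

Base term: filing date + 18 years → 11 January 2016.
Interference Suspension Credit: +368 days → 13 January 2017.
Administrative Delay Adjustment: +762 days → 14 February 2019.
Applicant Delay Offset: −229 days → 30 June 2018.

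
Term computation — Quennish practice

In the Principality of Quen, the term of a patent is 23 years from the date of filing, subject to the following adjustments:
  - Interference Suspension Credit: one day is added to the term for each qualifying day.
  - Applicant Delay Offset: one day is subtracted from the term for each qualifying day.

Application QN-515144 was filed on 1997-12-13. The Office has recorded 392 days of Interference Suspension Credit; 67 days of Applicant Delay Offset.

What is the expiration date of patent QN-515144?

2021-11-03

Base term: filing date + 23 years → 13 December 2020.
Interference Suspension Credit: +392 days → 9 January 2022.
Applicant Delay Offset: −67 days → 3 November 2021.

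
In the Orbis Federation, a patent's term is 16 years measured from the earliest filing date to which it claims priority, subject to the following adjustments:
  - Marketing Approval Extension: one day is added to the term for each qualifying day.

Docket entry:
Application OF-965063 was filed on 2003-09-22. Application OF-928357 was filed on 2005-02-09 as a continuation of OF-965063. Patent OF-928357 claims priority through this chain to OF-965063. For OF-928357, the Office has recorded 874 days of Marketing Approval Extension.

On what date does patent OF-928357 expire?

Earliest priority filing: 22 September 2003.
Base term: 22 September 2003 + 16 years → 22 September 2019.
Marketing Approval Extension: +874 days → 12 February 2022.

2022-02-12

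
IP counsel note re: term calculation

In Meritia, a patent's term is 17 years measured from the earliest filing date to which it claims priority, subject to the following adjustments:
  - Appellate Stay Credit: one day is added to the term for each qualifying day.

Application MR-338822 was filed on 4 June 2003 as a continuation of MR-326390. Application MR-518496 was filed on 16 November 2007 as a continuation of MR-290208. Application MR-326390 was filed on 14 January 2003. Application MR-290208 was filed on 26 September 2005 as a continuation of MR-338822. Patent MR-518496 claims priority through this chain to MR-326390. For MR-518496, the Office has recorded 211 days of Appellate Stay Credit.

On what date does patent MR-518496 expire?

2020-08-12

Earliest priority filing: 14 January 2003.
Base term: 14 January 2003 + 17 years → 14 January 2020.
Appellate Stay Credit: +211 days → 12 August 2020.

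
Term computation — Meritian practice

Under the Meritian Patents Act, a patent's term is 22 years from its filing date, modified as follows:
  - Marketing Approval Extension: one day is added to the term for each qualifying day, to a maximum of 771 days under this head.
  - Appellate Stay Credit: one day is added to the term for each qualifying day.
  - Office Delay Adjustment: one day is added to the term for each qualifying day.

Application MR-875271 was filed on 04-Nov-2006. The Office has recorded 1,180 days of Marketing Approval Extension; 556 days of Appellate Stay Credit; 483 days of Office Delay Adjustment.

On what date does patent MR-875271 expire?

2033-10-19

Base term: filing date + 22 years → 4 November 2028.
Marketing Approval Extension: 1180 days claimed exceeds the 771-day cap, so +771 days → 15 December 2030.
Appellate Stay Credit: +556 days → 23 June 2032.
Office Delay Adjustment: +483 days → 19 October 2033.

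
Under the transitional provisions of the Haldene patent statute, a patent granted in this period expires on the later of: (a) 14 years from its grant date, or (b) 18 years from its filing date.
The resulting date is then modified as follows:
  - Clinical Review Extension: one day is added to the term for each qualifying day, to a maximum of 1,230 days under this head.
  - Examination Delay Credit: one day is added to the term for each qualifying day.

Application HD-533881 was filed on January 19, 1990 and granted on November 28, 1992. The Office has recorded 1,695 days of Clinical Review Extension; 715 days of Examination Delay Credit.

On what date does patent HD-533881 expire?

2013-05-17

(a) grant + 14 years → 28 November 2006.
(b) filing + 18 years → 19 January 2008.
Later of the two: 19 January 2008.
Clinical Review Extension: 1695 days claimed exceeds the 1230-day cap, so +1230 days → 2 June 2011.
Examination Delay Credit: +715 days → 17 May 2013.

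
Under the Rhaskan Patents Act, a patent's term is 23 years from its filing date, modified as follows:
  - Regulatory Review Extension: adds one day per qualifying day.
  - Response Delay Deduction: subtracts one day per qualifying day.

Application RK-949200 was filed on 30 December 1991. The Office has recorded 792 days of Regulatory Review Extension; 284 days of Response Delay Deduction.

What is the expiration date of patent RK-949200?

Base term: filing date + 23 years → 30 December 2014.
Regulatory Review Extension: +792 days → 1 March 2017.
Response Delay Deduction: −284 days → 21 May 2016.

2016-05-21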